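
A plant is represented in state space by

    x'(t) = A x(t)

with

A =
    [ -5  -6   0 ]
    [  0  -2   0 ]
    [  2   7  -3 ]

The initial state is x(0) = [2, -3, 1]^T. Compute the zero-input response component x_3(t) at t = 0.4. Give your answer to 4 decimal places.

-1.6955

det(sI - A) = s^3 - (tr A)s^2 + (M11 + M22 + M33)s - det A, where Mii is the 2×2 principal minor of A obtained by deleting row i and column i.
tr A = (-5) + (-2) + (-3) = -10; M11 = (-2)·(-3) - 0·7 = 6 - 0 = 6; M22 = (-5)·(-3) - 0·2 = 15 - 0 = 15; M33 = (-5)·(-2) - (-6)·0 = 10 - 0 = 10; sum of minors = 31.
det A = (-5)·((-2)·(-3) - 0·7) - (-6)·(0·(-3) - 0·2) + 0·(0·7 - (-2)·2) = (-5)·6 - (-6)·0 + 0·4 = -30.
So p(s) = det(sI - A) = s^3 + 10s^2 + 31s + 30.
Rational-root test: any integer root divides 30. Testing small divisors, s = -2 works: p(-2) = -8 + 40 + (-62) + 30 = 0, so (s + 2) is a factor.
Dividing, p(s) = (s + 2)(s^2 + 8s + 15).
Factor s^2 + 8s + 15: two numbers with sum -8 and product 15 are -3 and -5, so s^2 + 8s + 15 = (s + 3)(s + 5).
Hence p(s) = (s + 2) (s + 3) (s + 5), with roots -5, -3, -2.
The eigenvalues -5, -3, -2 are distinct and real, so A is diagonalisable and x(t) = e^{At} x(0) = V diag(e^{λ_i t}) V^{-1} x(0), where the columns of V are the eigenvectors.
λ = -5: A - (-5)I = [[0, -6, 0], [0, 3, 0], [2, 7, 2]]. v must be orthogonal to every row; (row 1) × (row 3) = [-12, 0, 12], so take v_1 = [1, 0, -1]^T.
λ = -3: A - (-3)I = [[-2, -6, 0], [0, 1, 0], [2, 7, 0]]. v must be orthogonal to every row; (row 1) × (row 2) = [0, 0, -2], so take v_2 = [0, 0, 1]^T.
λ = -2: A - (-2)I = [[-3, -6, 0], [0, 0, 0], [2, 7, -1]]. v must be orthogonal to every row; (row 1) × (row 3) = [6, -3, -9], so take v_3 = [-2, 1, 3]^T.
V = [v_1 v_2 v_3] = [[1, 0, -2], [0, 0, 1], [-1, 1, 3]] has det V = -1, so V^{-1} = adj(V)/det V = [[1, 2, 0], [1, -1, 1], [0, 1, 0]].
Modal coordinates z(0) = V^{-1} x(0): 1·2 + 2·(-3) + 0·1 = -4; 1·2 + (-1)·(-3) + 1·1 = 6; 0·2 + 1·(-3) + 0·1 = -3; so z(0) = [-4, 6, -3]^T.
x_3(t) = Σ_i (v_i)_3 · z_i(0) · e^{λ_i t} (row 3 of V times the modal terms).
x_3(0.4) = (-1)·(-4)·e^{-5·0.4} + 1·6·e^{-3·0.4} + 3·(-3)·e^{-2·0.4} = 4·0.135335 + 6·0.301194 + (-9)·0.449329 = -1.6955.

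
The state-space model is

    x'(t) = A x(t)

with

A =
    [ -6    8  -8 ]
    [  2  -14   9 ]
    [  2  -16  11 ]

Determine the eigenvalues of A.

det(sI - A) = s^3 - (tr A)s^2 + (M11 + M22 + M33)s - det A, where Mii is the 2×2 principal minor of A obtained by deleting row i and column i.
tr A = (-6) + (-14) + 11 = -9; M11 = (-14)·11 - 9·(-16) = -154 - (-144) = -10; M22 = (-6)·11 - (-8)·2 = -66 - (-16) = -50; M33 = (-6)·(-14) - 8·2 = 84 - 16 = 68; sum of minors = 8.
det A = (-6)·((-14)·11 - 9·(-16)) - 8·(2·11 - 9·2) + (-8)·(2·(-16) - (-14)·2) = (-6)·(-10) - 8·4 + (-8)·(-4) = 60.
So p(s) = det(sI - A) = s^3 + 9s^2 + 8s - 60.
Rational-root test: any integer root divides -60. Testing small divisors, s = 2 works: p(2) = 8 + 36 + 16 + (-60) = 0, so (s - 2) is a factor.
Dividing, p(s) = (s - 2)(s^2 + 11s + 30).
Factor s^2 + 11s + 30: two numbers with sum -11 and product 30 are -5 and -6, so s^2 + 11s + 30 = (s + 5)(s + 6).
Hence p(s) = (s - 2) (s + 5) (s + 6), with roots -6, -5, 2.
At least one eigenvalue has non-negative real part, so the system is not asymptotically stable.

-6, -5, 2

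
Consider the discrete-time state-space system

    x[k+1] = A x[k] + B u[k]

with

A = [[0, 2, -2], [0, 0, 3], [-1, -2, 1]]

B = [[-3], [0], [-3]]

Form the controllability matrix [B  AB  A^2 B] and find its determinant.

AB = [[6], [-9], [0]]
A^2B = [[-18], [0], [12]]
Controllability matrix C = [B  AB  A^2B] = [[-3, 6, -18], [0, -9, 0], [-3, 0, 12]]
Expanding along the first row, det(C) = (-3)·((-9)·12 - 0·0) - 6·(0·12 - 0·(-3)) + (-18)·(0·0 - (-9)·(-3)) = (-3)·(-108) - 6·0 + (-18)·(-27) = 810
Since det(C) ≠ 0, rank(C) = 3 and the system is completely controllable.

810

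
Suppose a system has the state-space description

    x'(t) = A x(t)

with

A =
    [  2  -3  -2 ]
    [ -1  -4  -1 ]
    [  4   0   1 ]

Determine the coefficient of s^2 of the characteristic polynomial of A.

1

Expand det(sI - A) for the 3×3 matrix.
p(s) = s^3 + s^2 - 5s + 31.
(Check: constant term = det(-A) = (-1)^3 det A = 31; coefficient of s^2 = -tr A = 1.)
The coefficient of s^2 is 1.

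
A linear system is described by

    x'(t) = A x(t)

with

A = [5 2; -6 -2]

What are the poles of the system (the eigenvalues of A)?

1, 2

det(sI - A) = s^2 - (tr A)s + det A, with tr A = 5 + (-2) = 3 and det A = 5·(-2) - 2·(-6) = -10 - (-12) = 2.
So p(s) = det(sI - A) = s^2 - 3s + 2.
Factor s^2 - 3s + 2: two numbers with sum 3 and product 2 are 2 and 1, so s^2 - 3s + 2 = (s - 2)(s - 1).
Hence p(s) = (s - 2) (s - 1), with roots 1, 2.
At least one eigenvalue has non-negative real part, so the system is not asymptotically stable.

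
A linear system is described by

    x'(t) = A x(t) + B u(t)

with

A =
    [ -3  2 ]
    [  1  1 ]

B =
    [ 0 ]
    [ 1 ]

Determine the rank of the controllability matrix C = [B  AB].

2

AB = [[2], [1]]
Controllability matrix C = [B  AB] = [[0, 2], [1, 1]]
det(C) = 0·1 - 2·1 = 0 - 2 = -2 ≠ 0, so rank(C) = 2.
rank(C) = 2 = n, so the pair (A, B) is completely controllable.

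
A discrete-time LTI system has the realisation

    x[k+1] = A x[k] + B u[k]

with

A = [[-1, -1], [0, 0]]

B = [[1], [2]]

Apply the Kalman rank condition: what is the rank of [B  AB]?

AB = [[-3], [0]]
Controllability matrix C = [B  AB] = [[1, -3], [2, 0]]
det(C) = 1·0 - (-3)·2 = 0 - (-6) = 6 ≠ 0, so rank(C) = 2.
rank(C) = 2 = n, so the pair (A, B) is completely controllable.

2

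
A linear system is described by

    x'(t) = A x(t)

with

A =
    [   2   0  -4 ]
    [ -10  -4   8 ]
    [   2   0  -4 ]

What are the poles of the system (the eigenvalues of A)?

-4, -2, 0

det(sI - A) = s^3 - (tr A)s^2 + (M11 + M22 + M33)s - det A, where Mii is the 2×2 principal minor of A obtained by deleting row i and column i.
tr A = 2 + (-4) + (-4) = -6; M11 = (-4)·(-4) - 8·0 = 16 - 0 = 16; M22 = 2·(-4) - (-4)·2 = -8 - (-8) = 0; M33 = 2·(-4) - 0·(-10) = -8 - 0 = -8; sum of minors = 8.
det A = 2·((-4)·(-4) - 8·0) - 0·((-10)·(-4) - 8·2) + (-4)·((-10)·0 - (-4)·2) = 2·16 - 0·24 + (-4)·8 = 0.
So p(s) = det(sI - A) = s^3 + 6s^2 + 8s.
The constant term is 0, so p(s) = s(s^2 + 6s + 8).
Factor s^2 + 6s + 8: two numbers with sum -6 and product 8 are -2 and -4, so s^2 + 6s + 8 = (s + 2)(s + 4).
Hence p(s) = s (s + 2) (s + 4), with roots -4, -2, 0.
At least one eigenvalue has non-negative real part, so the system is not asymptotically stable.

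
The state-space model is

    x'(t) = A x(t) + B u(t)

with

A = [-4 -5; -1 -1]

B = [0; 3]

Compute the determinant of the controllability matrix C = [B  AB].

AB = [[-15], [-3]]
Controllability matrix C = [B  AB] = [[0, -15], [3, -3]]
det(C) = 0·(-3) - (-15)·3 = 0 - (-45) = 45
Since det(C) ≠ 0, rank(C) = 2 and the system is completely controllable.

45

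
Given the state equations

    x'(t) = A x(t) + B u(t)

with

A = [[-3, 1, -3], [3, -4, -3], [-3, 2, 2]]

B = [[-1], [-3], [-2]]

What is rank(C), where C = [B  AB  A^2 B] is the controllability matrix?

AB = [[6], [15], [-7]]
A^2B = [[18], [-21], [-2]]
Controllability matrix C = [B  AB  A^2B] = [[-1, 6, 18], [-3, 15, -21], [-2, -7, -2]]
det(C) = (-1)·(15·(-2) - (-21)·(-7)) - 6·((-3)·(-2) - (-21)·(-2)) + 18·((-3)·(-7) - 15·(-2)) = (-1)·(-177) - 6·(-36) + 18·51 = 1311 ≠ 0, so rank(C) = 3.
rank(C) = 3 = n, so the pair (A, B) is completely controllable.

3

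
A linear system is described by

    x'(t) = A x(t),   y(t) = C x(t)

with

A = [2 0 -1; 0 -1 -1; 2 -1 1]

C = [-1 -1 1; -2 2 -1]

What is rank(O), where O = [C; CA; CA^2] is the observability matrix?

3

CA = [[0, 0, 3], [-6, -1, -1]]
CA^2 = [[6, -3, 3], [-14, 2, 6]]
Observability matrix O = [C; CA; CA^2] = [[-1, -1, 1], [-2, 2, -1], [0, 0, 3], [-6, -1, -1], [6, -3, 3], [-14, 2, 6]]
Take the 3×3 submatrix of O formed by rows 1, 2, 3: [[-1, -1, 1], [-2, 2, -1], [0, 0, 3]]. Its determinant is (-1)·(2·3 - (-1)·0) - (-1)·((-2)·3 - (-1)·0) + 1·((-2)·0 - 2·0) = (-1)·6 - (-1)·(-6) + 1·0 = -12 ≠ 0.
So rank(O) ≥ 3; since O has 3 columns, rank(O) = 3.
rank(O) = 3 = n, so the pair (A, C) is completely observable.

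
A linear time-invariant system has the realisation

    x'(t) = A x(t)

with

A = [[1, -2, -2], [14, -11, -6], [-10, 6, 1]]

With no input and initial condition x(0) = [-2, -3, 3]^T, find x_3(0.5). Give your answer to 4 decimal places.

det(sI - A) = s^3 - (tr A)s^2 + (M11 + M22 + M33)s - det A, where Mii is the 2×2 principal minor of A obtained by deleting row i and column i.
tr A = 1 + (-11) + 1 = -9; M11 = (-11)·1 - (-6)·6 = -11 - (-36) = 25; M22 = 1·1 - (-2)·(-10) = 1 - 20 = -19; M33 = 1·(-11) - (-2)·14 = -11 - (-28) = 17; sum of minors = 23.
det A = 1·((-11)·1 - (-6)·6) - (-2)·(14·1 - (-6)·(-10)) + (-2)·(14·6 - (-11)·(-10)) = 1·25 - (-2)·(-46) + (-2)·(-26) = -15.
So p(s) = det(sI - A) = s^3 + 9s^2 + 23s + 15.
Rational-root test: any integer root divides 15. Testing small divisors, s = -1 works: p(-1) = -1 + 9 + (-23) + 15 = 0, so (s + 1) is a factor.
Dividing, p(s) = (s + 1)(s^2 + 8s + 15).
Factor s^2 + 8s + 15: two numbers with sum -8 and product 15 are -3 and -5, so s^2 + 8s + 15 = (s + 3)(s + 5).
Hence p(s) = (s + 1) (s + 3) (s + 5), with roots -5, -3, -1.
The eigenvalues -5, -3, -1 are distinct and real, so A is diagonalisable and x(t) = e^{At} x(0) = V diag(e^{λ_i t}) V^{-1} x(0), where the columns of V are the eigenvectors.
λ = -5: A - (-5)I = [[6, -2, -2], [14, -6, -6], [-10, 6, 6]]. v must be orthogonal to every row; (row 1) × (row 2) = [0, 8, -8], so take v_1 = [0, 1, -1]^T.
λ = -3: A - (-3)I = [[4, -2, -2], [14, -8, -6], [-10, 6, 4]]. v must be orthogonal to every row; (row 1) × (row 2) = [-4, -4, -4], so take v_2 = [1, 1, 1]^T.
λ = -1: A - (-1)I = [[2, -2, -2], [14, -10, -6], [-10, 6, 2]]. v must be orthogonal to every row; (row 1) × (row 2) = [-8, -16, 8], so take v_3 = [-1, -2, 1]^T.
V = [v_1 v_2 v_3] = [[0, 1, -1], [1, 1, -2], [-1, 1, 1]] has det V = -1, so V^{-1} = adj(V)/det V = [[-3, 2, 1], [-1, 1, 1], [-2, 1, 1]].
Modal coordinates z(0) = V^{-1} x(0): (-3)·(-2) + 2·(-3) + 1·3 = 3; (-1)·(-2) + 1·(-3) + 1·3 = 2; (-2)·(-2) + 1·(-3) + 1·3 = 4; so z(0) = [3, 2, 4]^T.
x_3(t) = Σ_i (v_i)_3 · z_i(0) · e^{λ_i t} (row 3 of V times the modal terms).
x_3(0.5) = (-1)·3·e^{-5·0.5} + 1·2·e^{-3·0.5} + 1·4·e^{-1·0.5} = (-3)·0.082085 + 2·0.223130 + 4·0.606531 = 2.6261.

2.6261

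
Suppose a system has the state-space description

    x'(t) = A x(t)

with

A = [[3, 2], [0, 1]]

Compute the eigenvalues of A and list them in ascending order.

1, 3

det(sI - A) = s^2 - (tr A)s + det A, with tr A = 3 + 1 = 4 and det A = 3·1 - 2·0 = 3 - 0 = 3.
So p(s) = det(sI - A) = s^2 - 4s + 3.
Factor s^2 - 4s + 3: two numbers with sum 4 and product 3 are 3 and 1, so s^2 - 4s + 3 = (s - 3)(s - 1).
Hence p(s) = (s - 3) (s - 1), with roots 1, 3.
At least one eigenvalue has non-negative real part, so the system is not asymptotically stable.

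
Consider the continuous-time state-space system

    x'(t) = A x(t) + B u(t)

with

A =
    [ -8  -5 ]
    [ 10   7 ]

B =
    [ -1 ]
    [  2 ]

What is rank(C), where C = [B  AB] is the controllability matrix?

AB = [[-2], [4]]
Controllability matrix C = [B  AB] = [[-1, -2], [2, 4]]
Every column of C is a scalar multiple of column 1 = [-1, 2] (multipliers 1, 2), so the columns span a one-dimensional space.
C ≠ 0, hence rank(C) = 1.
rank(C) = 1 < n = 2, so the pair (A, B) is not completely controllable.

1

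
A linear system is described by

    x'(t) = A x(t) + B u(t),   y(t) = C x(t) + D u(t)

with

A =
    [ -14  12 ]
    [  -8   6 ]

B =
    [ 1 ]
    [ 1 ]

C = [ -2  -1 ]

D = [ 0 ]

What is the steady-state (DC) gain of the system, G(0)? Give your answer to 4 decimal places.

-1.5000

G(0) = C(-A)^{-1}B + D = -C A^{-1} B + D.
det A = 12, so A^{-1} = (1/12)·adj(A) = [[1/2, -1], [2/3, -7/6]]
A^{-1} B = [-1/2, -1/2]^T
C A^{-1} B = 3/2
G(0) = D - C A^{-1} B = 0 - (3/2) = -3/2 ≈ -1.5000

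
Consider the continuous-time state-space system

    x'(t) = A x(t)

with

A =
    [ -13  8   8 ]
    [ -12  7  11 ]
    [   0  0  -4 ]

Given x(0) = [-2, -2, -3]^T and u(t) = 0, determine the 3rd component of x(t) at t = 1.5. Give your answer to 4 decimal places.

-0.0074

det(sI - A) = s^3 - (tr A)s^2 + (M11 + M22 + M33)s - det A, where Mii is the 2×2 principal minor of A obtained by deleting row i and column i.
tr A = (-13) + 7 + (-4) = -10; M11 = 7·(-4) - 11·0 = -28 - 0 = -28; M22 = (-13)·(-4) - 8·0 = 52 - 0 = 52; M33 = (-13)·7 - 8·(-12) = -91 - (-96) = 5; sum of minors = 29.
det A = (-13)·(7·(-4) - 11·0) - 8·((-12)·(-4) - 11·0) + 8·((-12)·0 - 7·0) = (-13)·(-28) - 8·48 + 8·0 = -20.
So p(s) = det(sI - A) = s^3 + 10s^2 + 29s + 20.
Rational-root test: any integer root divides 20. Testing small divisors, s = -1 works: p(-1) = -1 + 10 + (-29) + 20 = 0, so (s + 1) is a factor.
Dividing, p(s) = (s + 1)(s^2 + 9s + 20).
Factor s^2 + 9s + 20: two numbers with sum -9 and product 20 are -4 and -5, so s^2 + 9s + 20 = (s + 4)(s + 5).
Hence p(s) = (s + 1) (s + 4) (s + 5), with roots -5, -4, -1.
The eigenvalues -5, -4, -1 are distinct and real, so A is diagonalisable and x(t) = e^{At} x(0) = V diag(e^{λ_i t}) V^{-1} x(0), where the columns of V are the eigenvectors.
λ = -5: A - (-5)I = [[-8, 8, 8], [-12, 12, 11], [0, 0, 1]]. v must be orthogonal to every row; (row 1) × (row 2) = [-8, -8, 0], so take v_1 = [1, 1, 0]^T.
λ = -4: A - (-4)I = [[-9, 8, 8], [-12, 11, 11], [0, 0, 0]]. v must be orthogonal to every row; (row 1) × (row 2) = [0, 3, -3], so take v_2 = [0, 1, -1]^T.
λ = -1: A - (-1)I = [[-12, 8, 8], [-12, 8, 11], [0, 0, -3]]. v must be orthogonal to every row; (row 1) × (row 2) = [24, 36, 0], so take v_3 = [2, 3, 0]^T.
V = [v_1 v_2 v_3] = [[1, 0, 2], [1, 1, 3], [0, -1, 0]] has det V = 1, so V^{-1} = adj(V)/det V = [[3, -2, -2], [0, 0, -1], [-1, 1, 1]].
Modal coordinates z(0) = V^{-1} x(0): 3·(-2) + (-2)·(-2) + (-2)·(-3) = 4; 0·(-2) + 0·(-2) + (-1)·(-3) = 3; (-1)·(-2) + 1·(-2) + 1·(-3) = -3; so z(0) = [4, 3, -3]^T.
x_3(t) = Σ_i (v_i)_3 · z_i(0) · e^{λ_i t} (row 3 of V times the modal terms).
x_3(1.5) = 0·4·e^{-5·1.5} + (-1)·3·e^{-4·1.5} + 0·(-3)·e^{-1·1.5} = 0·0.000553 + (-3)·0.002479 + 0·0.223130 = -0.0074.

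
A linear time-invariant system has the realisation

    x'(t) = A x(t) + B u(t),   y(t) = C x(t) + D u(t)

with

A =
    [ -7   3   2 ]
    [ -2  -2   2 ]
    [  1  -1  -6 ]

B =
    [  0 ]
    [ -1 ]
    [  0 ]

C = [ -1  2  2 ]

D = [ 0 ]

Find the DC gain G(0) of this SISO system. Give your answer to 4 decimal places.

G(0) = C(-A)^{-1}B + D = -C A^{-1} B + D.
det A = -120, so A^{-1} = (1/-120)·adj(A) = [[-7/60, -2/15, -1/12], [1/12, -1/3, -1/12], [-1/30, 1/30, -1/6]]
A^{-1} B = [2/15, 1/3, -1/30]^T
C A^{-1} B = 7/15
G(0) = D - C A^{-1} B = 0 - (7/15) = -7/15 ≈ -0.4667

-0.4667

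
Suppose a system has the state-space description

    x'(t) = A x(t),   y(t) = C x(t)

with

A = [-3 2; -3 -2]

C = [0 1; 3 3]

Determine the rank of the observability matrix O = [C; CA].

2

CA = [[-3, -2], [-18, 0]]
Observability matrix O = [C; CA] = [[0, 1], [3, 3], [-3, -2], [-18, 0]]
Take the 2×2 submatrix of O formed by rows 1, 2: [[0, 1], [3, 3]]. Its determinant is 0·3 - 1·3 = 0 - 3 = -3 ≠ 0.
So rank(O) ≥ 2; since O has 2 columns, rank(O) = 2.
rank(O) = 2 = n, so the pair (A, C) is completely observable.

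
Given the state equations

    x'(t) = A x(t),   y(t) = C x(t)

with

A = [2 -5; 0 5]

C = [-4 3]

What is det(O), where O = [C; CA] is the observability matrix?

CA = [[-8, 35]]
Observability matrix O = [C; CA] = [[-4, 3], [-8, 35]]
det(O) = (-4)·35 - 3·(-8) = -140 - (-24) = -116
Since det(O) ≠ 0, rank(O) = 2 and the system is completely observable.

-116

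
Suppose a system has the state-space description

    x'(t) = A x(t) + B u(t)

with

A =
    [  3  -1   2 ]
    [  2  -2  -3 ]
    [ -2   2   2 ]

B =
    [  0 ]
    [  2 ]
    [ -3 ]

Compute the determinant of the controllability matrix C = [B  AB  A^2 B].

AB = [[-8], [5], [-2]]
A^2B = [[-33], [-20], [22]]
Controllability matrix C = [B  AB  A^2B] = [[0, -8, -33], [2, 5, -20], [-3, -2, 22]]
Expanding along the first row, det(C) = 0·(5·22 - (-20)·(-2)) - (-8)·(2·22 - (-20)·(-3)) + (-33)·(2·(-2) - 5·(-3)) = 0·70 - (-8)·(-16) + (-33)·11 = -491
Since det(C) ≠ 0, rank(C) = 3 and the system is completely controllable.

-491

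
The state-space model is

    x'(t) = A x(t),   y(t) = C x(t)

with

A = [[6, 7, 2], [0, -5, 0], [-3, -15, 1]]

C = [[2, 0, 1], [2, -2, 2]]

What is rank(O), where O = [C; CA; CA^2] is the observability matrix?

CA = [[9, -1, 5], [6, -6, 6]]
CA^2 = [[39, -7, 23], [18, -18, 18]]
Observability matrix O = [C; CA; CA^2] = [[2, 0, 1], [2, -2, 2], [9, -1, 5], [6, -6, 6], [39, -7, 23], [18, -18, 18]]
The columns c1, c2, c3 of O are linearly dependent: -c1 + c2 + 2·c3 = 0 (check each entry), so rank(O) ≤ 2.
The 2×2 minor from rows 1, 2, columns 1, 2 is 2·(-2) - 0·2 = -4 - 0 = -4 ≠ 0, so rank(O) = 2.
rank(O) = 2 < n = 3, so the pair (A, C) is not completely observable.

2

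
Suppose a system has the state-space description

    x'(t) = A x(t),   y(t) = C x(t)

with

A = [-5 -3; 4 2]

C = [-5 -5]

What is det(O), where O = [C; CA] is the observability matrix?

CA = [[5, 5]]
Observability matrix O = [C; CA] = [[-5, -5], [5, 5]]
det(O) = (-5)·5 - (-5)·5 = -25 - (-25) = 0
Since det(O) = 0, rank(O) < 2 and the system is not completely observable.

0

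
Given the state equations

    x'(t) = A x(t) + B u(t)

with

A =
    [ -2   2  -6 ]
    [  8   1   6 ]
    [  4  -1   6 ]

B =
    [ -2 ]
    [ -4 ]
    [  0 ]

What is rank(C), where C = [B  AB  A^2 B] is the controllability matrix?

AB = [[-4], [-20], [-4]]
A^2B = [[-8], [-76], [-20]]
Controllability matrix C = [B  AB  A^2B] = [[-2, -4, -8], [-4, -20, -76], [0, -4, -20]]
The rows r1, r2, r3 of C are linearly dependent: 2·r1 - r2 + 3·r3 = 0 (check each entry), so rank(C) ≤ 2.
The 2×2 minor from rows 1, 2, columns 1, 2 is (-2)·(-20) - (-4)·(-4) = 40 - 16 = 24 ≠ 0, so rank(C) = 2.
rank(C) = 2 < n = 3, so the pair (A, B) is not completely controllable.

2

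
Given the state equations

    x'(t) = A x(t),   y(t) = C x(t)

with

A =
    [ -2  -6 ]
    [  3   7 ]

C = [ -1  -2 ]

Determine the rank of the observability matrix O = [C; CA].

1

CA = [[-4, -8]]
Observability matrix O = [C; CA] = [[-1, -2], [-4, -8]]
Every row of O is a scalar multiple of row 1 = [-1, -2] (multipliers 1, 4), so the rows span a one-dimensional space.
O ≠ 0, hence rank(O) = 1.
rank(O) = 1 < n = 2, so the pair (A, C) is not completely observable.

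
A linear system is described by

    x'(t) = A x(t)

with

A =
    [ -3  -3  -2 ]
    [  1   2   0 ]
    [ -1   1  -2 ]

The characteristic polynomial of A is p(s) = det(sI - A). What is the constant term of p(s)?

Expand det(sI - A) for the 3×3 matrix.
p(s) = s^3 + 3s^2 - 3s.
(Check: constant term = det(-A) = (-1)^3 det A = 0; coefficient of s^2 = -tr A = 3.)
The constant term is 0.

0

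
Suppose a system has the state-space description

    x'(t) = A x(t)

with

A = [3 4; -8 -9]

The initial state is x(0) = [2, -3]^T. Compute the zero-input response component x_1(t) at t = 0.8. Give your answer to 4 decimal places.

0.4676

det(sI - A) = s^2 - (tr A)s + det A, with tr A = 3 + (-9) = -6 and det A = 3·(-9) - 4·(-8) = -27 - (-32) = 5.
So p(s) = det(sI - A) = s^2 + 6s + 5.
Factor s^2 + 6s + 5: two numbers with sum -6 and product 5 are -1 and -5, so s^2 + 6s + 5 = (s + 1)(s + 5).
Hence p(s) = (s + 1) (s + 5), with roots -5, -1.
The eigenvalues -5, -1 are distinct and real, so A is diagonalisable and x(t) = e^{At} x(0) = V diag(e^{λ_i t}) V^{-1} x(0), where the columns of V are the eigenvectors.
λ = -5: A - (-5)I = [[8, 4], [-8, -4]]. Row 1 gives 8·v1 + 4·v2 = 0, so take v_1 = [-1, 2]^T.
λ = -1: A - (-1)I = [[4, 4], [-8, -8]]. Row 1 gives 4·v1 + 4·v2 = 0, so take v_2 = [1, -1]^T.
V = [v_1 v_2] = [[-1, 1], [2, -1]] has det V = -1, so V^{-1} = adj(V)/det V = [[1, 1], [2, 1]].
Modal coordinates z(0) = V^{-1} x(0): 1·2 + 1·(-3) = -1; 2·2 + 1·(-3) = 1; so z(0) = [-1, 1]^T.
x_1(t) = Σ_i (v_i)_1 · z_i(0) · e^{λ_i t} (row 1 of V times the modal terms).
x_1(0.8) = (-1)·(-1)·e^{-5·0.8} + 1·1·e^{-1·0.8} = 1·0.018316 + 1·0.449329 = 0.4676.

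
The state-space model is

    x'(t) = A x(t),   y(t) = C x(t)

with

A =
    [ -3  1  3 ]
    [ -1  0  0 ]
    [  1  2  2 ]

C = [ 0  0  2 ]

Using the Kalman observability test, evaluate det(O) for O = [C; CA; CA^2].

CA = [[2, 4, 4]]
CA^2 = [[-6, 10, 14]]
Observability matrix O = [C; CA; CA^2] = [[0, 0, 2], [2, 4, 4], [-6, 10, 14]]
Expanding along the first row, det(O) = 0·(4·14 - 4·10) - 0·(2·14 - 4·(-6)) + 2·(2·10 - 4·(-6)) = 0·16 - 0·52 + 2·44 = 88
Since det(O) ≠ 0, rank(O) = 3 and the system is completely observable.

88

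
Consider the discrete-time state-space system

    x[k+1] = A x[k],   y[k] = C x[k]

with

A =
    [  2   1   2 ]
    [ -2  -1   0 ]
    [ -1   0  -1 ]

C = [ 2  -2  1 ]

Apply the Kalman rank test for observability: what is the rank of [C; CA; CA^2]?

3

CA = [[7, 4, 3]]
CA^2 = [[3, 3, 11]]
Observability matrix O = [C; CA; CA^2] = [[2, -2, 1], [7, 4, 3], [3, 3, 11]]
det(O) = 2·(4·11 - 3·3) - (-2)·(7·11 - 3·3) + 1·(7·3 - 4·3) = 2·35 - (-2)·68 + 1·9 = 215 ≠ 0, so rank(O) = 3.
rank(O) = 3 = n, so the pair (A, C) is completely observable.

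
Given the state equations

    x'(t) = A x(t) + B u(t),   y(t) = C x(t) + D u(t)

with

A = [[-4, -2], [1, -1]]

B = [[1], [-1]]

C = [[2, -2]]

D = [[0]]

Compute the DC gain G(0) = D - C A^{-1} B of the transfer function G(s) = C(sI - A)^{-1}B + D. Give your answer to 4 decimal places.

2.0000

G(0) = C(-A)^{-1}B + D = -C A^{-1} B + D.
det A = 6, so A^{-1} = (1/6)·adj(A) = [[-1/6, 1/3], [-1/6, -2/3]]
A^{-1} B = [-1/2, 1/2]^T
C A^{-1} B = -2
G(0) = D - C A^{-1} B = 0 - (-2) = 2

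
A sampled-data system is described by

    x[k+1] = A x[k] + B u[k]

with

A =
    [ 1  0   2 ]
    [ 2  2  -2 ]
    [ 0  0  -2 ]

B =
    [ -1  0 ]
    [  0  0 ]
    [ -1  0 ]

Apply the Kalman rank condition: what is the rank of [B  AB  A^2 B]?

3

AB = [[-3, 0], [0, 0], [2, 0]]
A^2B = [[1, 0], [-10, 0], [-4, 0]]
Controllability matrix C = [B  AB  A^2B] = [[-1, 0, -3, 0, 1, 0], [0, 0, 0, 0, -10, 0], [-1, 0, 2, 0, -4, 0]]
Take the 3×3 submatrix of C formed by columns 1, 3, 5: [[-1, -3, 1], [0, 0, -10], [-1, 2, -4]]. Its determinant is (-1)·(0·(-4) - (-10)·2) - (-3)·(0·(-4) - (-10)·(-1)) + 1·(0·2 - 0·(-1)) = (-1)·20 - (-3)·(-10) + 1·0 = -50 ≠ 0.
So rank(C) ≥ 3; since C has 3 rows, rank(C) = 3.
rank(C) = 3 = n, so the pair (A, B) is completely controllable.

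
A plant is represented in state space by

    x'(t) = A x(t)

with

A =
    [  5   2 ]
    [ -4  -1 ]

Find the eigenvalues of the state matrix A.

1, 3

det(sI - A) = s^2 - (tr A)s + det A, with tr A = 5 + (-1) = 4 and det A = 5·(-1) - 2·(-4) = -5 - (-8) = 3.
So p(s) = det(sI - A) = s^2 - 4s + 3.
Factor s^2 - 4s + 3: two numbers with sum 4 and product 3 are 3 and 1, so s^2 - 4s + 3 = (s - 3)(s - 1).
Hence p(s) = (s - 3) (s - 1), with roots 1, 3.
At least one eigenvalue has non-negative real part, so the system is not asymptotically stable.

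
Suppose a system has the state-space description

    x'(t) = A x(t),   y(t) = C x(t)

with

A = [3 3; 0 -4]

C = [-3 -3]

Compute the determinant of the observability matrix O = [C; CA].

-36

CA = [[-9, 3]]
Observability matrix O = [C; CA] = [[-3, -3], [-9, 3]]
det(O) = (-3)·3 - (-3)·(-9) = -9 - 27 = -36
Since det(O) ≠ 0, rank(O) = 2 and the system is completely observable.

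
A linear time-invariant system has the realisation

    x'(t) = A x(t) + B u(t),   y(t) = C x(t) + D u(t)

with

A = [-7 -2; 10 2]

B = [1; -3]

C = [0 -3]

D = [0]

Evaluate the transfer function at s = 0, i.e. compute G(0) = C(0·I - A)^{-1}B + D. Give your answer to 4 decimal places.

G(0) = C(-A)^{-1}B + D = -C A^{-1} B + D.
det A = 6, so A^{-1} = (1/6)·adj(A) = [[1/3, 1/3], [-5/3, -7/6]]
A^{-1} B = [-2/3, 11/6]^T
C A^{-1} B = -11/2
G(0) = D - C A^{-1} B = 0 - (-11/2) = 11/2 ≈ 5.5000

5.5000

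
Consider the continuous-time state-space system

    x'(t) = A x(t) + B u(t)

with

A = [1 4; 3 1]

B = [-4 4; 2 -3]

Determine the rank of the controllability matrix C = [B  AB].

AB = [[4, -8], [-10, 9]]
Controllability matrix C = [B  AB] = [[-4, 4, 4, -8], [2, -3, -10, 9]]
Take the 2×2 submatrix of C formed by columns 1, 2: [[-4, 4], [2, -3]]. Its determinant is (-4)·(-3) - 4·2 = 12 - 8 = 4 ≠ 0.
So rank(C) ≥ 2; since C has 2 rows, rank(C) = 2.
rank(C) = 2 = n, so the pair (A, B) is completely controllable.

2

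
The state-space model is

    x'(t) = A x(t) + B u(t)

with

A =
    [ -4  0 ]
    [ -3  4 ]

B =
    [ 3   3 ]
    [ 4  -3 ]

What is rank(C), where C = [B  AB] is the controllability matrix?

AB = [[-12, -12], [7, -21]]
Controllability matrix C = [B  AB] = [[3, 3, -12, -12], [4, -3, 7, -21]]
Take the 2×2 submatrix of C formed by columns 1, 2: [[3, 3], [4, -3]]. Its determinant is 3·(-3) - 3·4 = -9 - 12 = -21 ≠ 0.
So rank(C) ≥ 2; since C has 2 rows, rank(C) = 2.
rank(C) = 2 = n, so the pair (A, B) is completely controllable.

2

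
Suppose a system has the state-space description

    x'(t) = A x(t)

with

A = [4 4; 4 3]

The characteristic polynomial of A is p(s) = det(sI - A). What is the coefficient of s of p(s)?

-7

For a 2×2 matrix, det(sI - A) = s^2 - (tr A)s + det A.
tr A = 7, det A = -4.
So p(s) = s^2 - 7s - 4.
The coefficient of s is -7.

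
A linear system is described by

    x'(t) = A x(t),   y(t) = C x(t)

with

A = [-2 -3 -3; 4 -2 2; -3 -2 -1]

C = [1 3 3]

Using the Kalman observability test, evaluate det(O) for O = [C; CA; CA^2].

-2115

CA = [[1, -15, 0]]
CA^2 = [[-62, 27, -33]]
Observability matrix O = [C; CA; CA^2] = [[1, 3, 3], [1, -15, 0], [-62, 27, -33]]
Expanding along the first row, det(O) = 1·((-15)·(-33) - 0·27) - 3·(1·(-33) - 0·(-62)) + 3·(1·27 - (-15)·(-62)) = 1·495 - 3·(-33) + 3·(-903) = -2115
Since det(O) ≠ 0, rank(O) = 3 and the system is completely observable.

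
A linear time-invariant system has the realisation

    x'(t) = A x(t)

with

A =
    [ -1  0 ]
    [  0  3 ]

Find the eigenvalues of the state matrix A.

det(sI - A) = s^2 - (tr A)s + det A, with tr A = (-1) + 3 = 2 and det A = (-1)·3 - 0·0 = -3 - 0 = -3.
So p(s) = det(sI - A) = s^2 - 2s - 3.
Factor s^2 - 2s - 3: two numbers with sum 2 and product -3 are 3 and -1, so s^2 - 2s - 3 = (s - 3)(s + 1).
Hence p(s) = (s - 3) (s + 1), with roots -1, 3.
At least one eigenvalue has non-negative real part, so the system is not asymptotically stable.

-1, 3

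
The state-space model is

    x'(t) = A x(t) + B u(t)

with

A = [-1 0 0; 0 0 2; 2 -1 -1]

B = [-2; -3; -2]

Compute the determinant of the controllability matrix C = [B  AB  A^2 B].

AB = [[2], [-4], [1]]
A^2B = [[-2], [2], [7]]
Controllability matrix C = [B  AB  A^2B] = [[-2, 2, -2], [-3, -4, 2], [-2, 1, 7]]
Expanding along the first row, det(C) = (-2)·((-4)·7 - 2·1) - 2·((-3)·7 - 2·(-2)) + (-2)·((-3)·1 - (-4)·(-2)) = (-2)·(-30) - 2·(-17) + (-2)·(-11) = 116
Since det(C) ≠ 0, rank(C) = 3 and the system is completely controllable.

116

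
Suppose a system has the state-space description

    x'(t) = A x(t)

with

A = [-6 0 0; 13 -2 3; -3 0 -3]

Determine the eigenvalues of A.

-6, -3, -2

det(sI - A) = s^3 - (tr A)s^2 + (M11 + M22 + M33)s - det A, where Mii is the 2×2 principal minor of A obtained by deleting row i and column i.
tr A = (-6) + (-2) + (-3) = -11; M11 = (-2)·(-3) - 3·0 = 6 - 0 = 6; M22 = (-6)·(-3) - 0·(-3) = 18 - 0 = 18; M33 = (-6)·(-2) - 0·13 = 12 - 0 = 12; sum of minors = 36.
det A = (-6)·((-2)·(-3) - 3·0) - 0·(13·(-3) - 3·(-3)) + 0·(13·0 - (-2)·(-3)) = (-6)·6 - 0·(-30) + 0·(-6) = -36.
So p(s) = det(sI - A) = s^3 + 11s^2 + 36s + 36.
Rational-root test: any integer root divides 36. Testing small divisors, s = -2 works: p(-2) = -8 + 44 + (-72) + 36 = 0, so (s + 2) is a factor.
Dividing, p(s) = (s + 2)(s^2 + 9s + 18).
Factor s^2 + 9s + 18: two numbers with sum -9 and product 18 are -3 and -6, so s^2 + 9s + 18 = (s + 3)(s + 6).
Hence p(s) = (s + 2) (s + 3) (s + 6), with roots -6, -3, -2.
All eigenvalues have negative real part, so the system is asymptotically stable.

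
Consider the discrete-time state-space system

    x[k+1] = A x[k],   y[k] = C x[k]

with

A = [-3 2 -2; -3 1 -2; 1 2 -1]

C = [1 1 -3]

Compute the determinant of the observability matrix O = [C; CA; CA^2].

CA = [[-9, -3, -1]]
CA^2 = [[35, -23, 25]]
Observability matrix O = [C; CA; CA^2] = [[1, 1, -3], [-9, -3, -1], [35, -23, 25]]
Expanding along the first row, det(O) = 1·((-3)·25 - (-1)·(-23)) - 1·((-9)·25 - (-1)·35) + (-3)·((-9)·(-23) - (-3)·35) = 1·(-98) - 1·(-190) + (-3)·312 = -844
Since det(O) ≠ 0, rank(O) = 3 and the system is completely observable.

-844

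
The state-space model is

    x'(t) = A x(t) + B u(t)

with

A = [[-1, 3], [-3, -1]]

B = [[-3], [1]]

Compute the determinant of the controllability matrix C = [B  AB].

AB = [[6], [8]]
Controllability matrix C = [B  AB] = [[-3, 6], [1, 8]]
det(C) = (-3)·8 - 6·1 = -24 - 6 = -30
Since det(C) ≠ 0, rank(C) = 2 and the system is completely controllable.

-30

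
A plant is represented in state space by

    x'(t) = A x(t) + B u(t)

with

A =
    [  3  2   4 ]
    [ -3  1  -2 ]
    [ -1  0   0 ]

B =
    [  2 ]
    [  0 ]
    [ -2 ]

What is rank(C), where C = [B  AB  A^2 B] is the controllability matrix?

AB = [[-2], [-2], [-2]]
A^2B = [[-18], [8], [2]]
Controllability matrix C = [B  AB  A^2B] = [[2, -2, -18], [0, -2, 8], [-2, -2, 2]]
det(C) = 2·((-2)·2 - 8·(-2)) - (-2)·(0·2 - 8·(-2)) + (-18)·(0·(-2) - (-2)·(-2)) = 2·12 - (-2)·16 + (-18)·(-4) = 128 ≠ 0, so rank(C) = 3.
rank(C) = 3 = n, so the pair (A, B) is completely controllable.

3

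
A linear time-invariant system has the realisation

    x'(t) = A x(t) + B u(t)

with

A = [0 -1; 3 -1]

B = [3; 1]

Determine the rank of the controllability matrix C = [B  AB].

AB = [[-1], [8]]
Controllability matrix C = [B  AB] = [[3, -1], [1, 8]]
det(C) = 3·8 - (-1)·1 = 24 - (-1) = 25 ≠ 0, so rank(C) = 2.
rank(C) = 2 = n, so the pair (A, B) is completely controllable.

2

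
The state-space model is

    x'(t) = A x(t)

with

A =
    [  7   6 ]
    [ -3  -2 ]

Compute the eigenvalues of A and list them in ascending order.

1, 4

det(sI - A) = s^2 - (tr A)s + det A, with tr A = 7 + (-2) = 5 and det A = 7·(-2) - 6·(-3) = -14 - (-18) = 4.
So p(s) = det(sI - A) = s^2 - 5s + 4.
Factor s^2 - 5s + 4: two numbers with sum 5 and product 4 are 4 and 1, so s^2 - 5s + 4 = (s - 4)(s - 1).
Hence p(s) = (s - 4) (s - 1), with roots 1, 4.
At least one eigenvalue has non-negative real part, so the system is not asymptotically stable.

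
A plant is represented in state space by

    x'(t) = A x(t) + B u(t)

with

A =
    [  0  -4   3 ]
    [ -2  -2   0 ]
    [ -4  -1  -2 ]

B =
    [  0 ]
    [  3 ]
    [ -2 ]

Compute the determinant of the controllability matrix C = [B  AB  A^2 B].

5589

AB = [[-18], [-6], [1]]
A^2B = [[27], [48], [76]]
Controllability matrix C = [B  AB  A^2B] = [[0, -18, 27], [3, -6, 48], [-2, 1, 76]]
Expanding along the first row, det(C) = 0·((-6)·76 - 48·1) - (-18)·(3·76 - 48·(-2)) + 27·(3·1 - (-6)·(-2)) = 0·(-504) - (-18)·324 + 27·(-9) = 5589
Since det(C) ≠ 0, rank(C) = 3 and the system is completely controllable.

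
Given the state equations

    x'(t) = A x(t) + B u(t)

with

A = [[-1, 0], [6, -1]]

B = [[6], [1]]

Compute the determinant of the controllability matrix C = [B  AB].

216

AB = [[-6], [35]]
Controllability matrix C = [B  AB] = [[6, -6], [1, 35]]
det(C) = 6·35 - (-6)·1 = 210 - (-6) = 216
Since det(C) ≠ 0, rank(C) = 2 and the system is completely controllable.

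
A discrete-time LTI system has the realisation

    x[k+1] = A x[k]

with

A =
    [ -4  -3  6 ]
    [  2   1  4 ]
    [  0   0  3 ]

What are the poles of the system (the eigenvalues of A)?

det(zI - A) = z^3 - (tr A)z^2 + (M11 + M22 + M33)z - det A, where Mii is the 2×2 principal minor of A obtained by deleting row i and column i.
tr A = (-4) + 1 + 3 = 0; M11 = 1·3 - 4·0 = 3 - 0 = 3; M22 = (-4)·3 - 6·0 = -12 - 0 = -12; M33 = (-4)·1 - (-3)·2 = -4 - (-6) = 2; sum of minors = -7.
det A = (-4)·(1·3 - 4·0) - (-3)·(2·3 - 4·0) + 6·(2·0 - 1·0) = (-4)·3 - (-3)·6 + 6·0 = 6.
So p(z) = det(zI - A) = z^3 - 7z - 6.
Rational-root test: any integer root divides -6. Testing small divisors, z = -1 works: p(-1) = -1 + 0 + 7 + (-6) = 0, so (z + 1) is a factor.
Dividing, p(z) = (z + 1)(z^2 - z - 6).
Factor z^2 - z - 6: two numbers with sum 1 and product -6 are 3 and -2, so z^2 - z - 6 = (z - 3)(z + 2).
Hence p(z) = (z - 3) (z + 1) (z + 2), with roots -2, -1, 3.

-2, -1, 3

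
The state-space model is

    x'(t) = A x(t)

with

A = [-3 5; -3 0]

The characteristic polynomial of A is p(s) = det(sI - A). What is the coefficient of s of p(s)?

3

For a 2×2 matrix, det(sI - A) = s^2 - (tr A)s + det A.
tr A = -3, det A = 15.
So p(s) = s^2 + 3s + 15.
The coefficient of s is 3.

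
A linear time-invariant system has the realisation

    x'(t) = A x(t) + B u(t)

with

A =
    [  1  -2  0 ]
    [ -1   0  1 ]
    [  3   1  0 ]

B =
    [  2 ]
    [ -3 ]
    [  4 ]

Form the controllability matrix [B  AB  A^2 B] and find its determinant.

AB = [[8], [2], [3]]
A^2B = [[4], [-5], [26]]
Controllability matrix C = [B  AB  A^2B] = [[2, 8, 4], [-3, 2, -5], [4, 3, 26]]
Expanding along the first row, det(C) = 2·(2·26 - (-5)·3) - 8·((-3)·26 - (-5)·4) + 4·((-3)·3 - 2·4) = 2·67 - 8·(-58) + 4·(-17) = 530
Since det(C) ≠ 0, rank(C) = 3 and the system is completely controllable.

530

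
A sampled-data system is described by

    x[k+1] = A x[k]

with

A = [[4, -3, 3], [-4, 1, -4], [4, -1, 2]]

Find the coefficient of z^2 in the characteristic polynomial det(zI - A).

Expand det(zI - A) for the 3×3 matrix.
p(z) = z^3 - 7z^2 - 14z - 16.
(Check: constant term = det(-A) = (-1)^3 det A = -16; coefficient of z^2 = -tr A = -7.)
The coefficient of z^2 is -7.

-7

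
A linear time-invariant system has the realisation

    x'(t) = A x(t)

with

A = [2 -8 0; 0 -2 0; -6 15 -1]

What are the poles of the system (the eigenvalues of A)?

-2, -1, 2

det(sI - A) = s^3 - (tr A)s^2 + (M11 + M22 + M33)s - det A, where Mii is the 2×2 principal minor of A obtained by deleting row i and column i.
tr A = 2 + (-2) + (-1) = -1; M11 = (-2)·(-1) - 0·15 = 2 - 0 = 2; M22 = 2·(-1) - 0·(-6) = -2 - 0 = -2; M33 = 2·(-2) - (-8)·0 = -4 - 0 = -4; sum of minors = -4.
det A = 2·((-2)·(-1) - 0·15) - (-8)·(0·(-1) - 0·(-6)) + 0·(0·15 - (-2)·(-6)) = 2·2 - (-8)·0 + 0·(-12) = 4.
So p(s) = det(sI - A) = s^3 + s^2 - 4s - 4.
Rational-root test: any integer root divides -4. Testing small divisors, s = -1 works: p(-1) = -1 + 1 + 4 + (-4) = 0, so (s + 1) is a factor.
Dividing, p(s) = (s + 1)(s^2 - 4).
Factor s^2 - 4: two numbers with sum 0 and product -4 are 2 and -2, so s^2 - 4 = (s - 2)(s + 2).
Hence p(s) = (s - 2) (s + 1) (s + 2), with roots -2, -1, 2.
At least one eigenvalue has non-negative real part, so the system is not asymptotically stable.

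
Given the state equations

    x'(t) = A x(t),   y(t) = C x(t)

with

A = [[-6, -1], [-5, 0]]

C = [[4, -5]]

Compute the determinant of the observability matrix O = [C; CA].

CA = [[1, -4]]
Observability matrix O = [C; CA] = [[4, -5], [1, -4]]
det(O) = 4·(-4) - (-5)·1 = -16 - (-5) = -11
Since det(O) ≠ 0, rank(O) = 2 and the system is completely observable.

-11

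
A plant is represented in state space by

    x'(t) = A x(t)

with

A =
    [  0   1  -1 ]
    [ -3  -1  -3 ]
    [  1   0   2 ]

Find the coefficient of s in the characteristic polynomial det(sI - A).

2

Expand det(sI - A) for the 3×3 matrix.
p(s) = s^3 - s^2 + 2s - 2.
(Check: constant term = det(-A) = (-1)^3 det A = -2; coefficient of s^2 = -tr A = -1.)
The coefficient of s is 2.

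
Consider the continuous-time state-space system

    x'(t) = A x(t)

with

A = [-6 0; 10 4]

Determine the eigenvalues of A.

det(sI - A) = s^2 - (tr A)s + det A, with tr A = (-6) + 4 = -2 and det A = (-6)·4 - 0·10 = -24 - 0 = -24.
So p(s) = det(sI - A) = s^2 + 2s - 24.
Factor s^2 + 2s - 24: two numbers with sum -2 and product -24 are 4 and -6, so s^2 + 2s - 24 = (s - 4)(s + 6).
Hence p(s) = (s - 4) (s + 6), with roots -6, 4.
At least one eigenvalue has non-negative real part, so the system is not asymptotically stable.

-6, 4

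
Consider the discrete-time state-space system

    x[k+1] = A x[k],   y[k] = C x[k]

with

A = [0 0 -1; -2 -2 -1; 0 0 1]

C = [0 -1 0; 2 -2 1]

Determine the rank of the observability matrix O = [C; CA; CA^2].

CA = [[2, 2, 1], [4, 4, 1]]
CA^2 = [[-4, -4, -3], [-8, -8, -7]]
Observability matrix O = [C; CA; CA^2] = [[0, -1, 0], [2, -2, 1], [2, 2, 1], [4, 4, 1], [-4, -4, -3], [-8, -8, -7]]
Take the 3×3 submatrix of O formed by rows 1, 2, 4: [[0, -1, 0], [2, -2, 1], [4, 4, 1]]. Its determinant is 0·((-2)·1 - 1·4) - (-1)·(2·1 - 1·4) + 0·(2·4 - (-2)·4) = 0·(-6) - (-1)·(-2) + 0·16 = -2 ≠ 0.
So rank(O) ≥ 3; since O has 3 columns, rank(O) = 3.
rank(O) = 3 = n, so the pair (A, C) is completely observable.

3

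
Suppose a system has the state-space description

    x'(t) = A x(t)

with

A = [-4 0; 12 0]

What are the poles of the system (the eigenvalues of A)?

det(sI - A) = s^2 - (tr A)s + det A, with tr A = (-4) + 0 = -4 and det A = (-4)·0 - 0·12 = 0 - 0 = 0.
So p(s) = det(sI - A) = s^2 + 4s.
Factor s^2 + 4s: two numbers with sum -4 and product 0 are 0 and -4, so s^2 + 4s = s(s + 4).
Hence p(s) = s (s + 4), with roots -4, 0.
At least one eigenvalue has non-negative real part, so the system is not asymptotically stable.

-4, 0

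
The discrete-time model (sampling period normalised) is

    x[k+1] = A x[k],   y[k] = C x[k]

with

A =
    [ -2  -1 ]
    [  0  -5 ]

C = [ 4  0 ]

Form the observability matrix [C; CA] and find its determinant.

-16

CA = [[-8, -4]]
Observability matrix O = [C; CA] = [[4, 0], [-8, -4]]
det(O) = 4·(-4) - 0·(-8) = -16 - 0 = -16
Since det(O) ≠ 0, rank(O) = 2 and the system is completely observable.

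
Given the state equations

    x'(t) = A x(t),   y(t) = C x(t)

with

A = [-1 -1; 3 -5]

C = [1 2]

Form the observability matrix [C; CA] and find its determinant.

-21

CA = [[5, -11]]
Observability matrix O = [C; CA] = [[1, 2], [5, -11]]
det(O) = 1·(-11) - 2·5 = -11 - 10 = -21
Since det(O) ≠ 0, rank(O) = 2 and the system is completely observable.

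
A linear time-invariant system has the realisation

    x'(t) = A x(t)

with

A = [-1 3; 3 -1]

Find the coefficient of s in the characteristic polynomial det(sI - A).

2

For a 2×2 matrix, det(sI - A) = s^2 - (tr A)s + det A.
tr A = -2, det A = -8.
So p(s) = s^2 + 2s - 8.
The coefficient of s is 2.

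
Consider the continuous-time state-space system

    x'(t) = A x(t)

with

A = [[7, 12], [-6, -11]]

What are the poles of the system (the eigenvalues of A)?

det(sI - A) = s^2 - (tr A)s + det A, with tr A = 7 + (-11) = -4 and det A = 7·(-11) - 12·(-6) = -77 - (-72) = -5.
So p(s) = det(sI - A) = s^2 + 4s - 5.
Factor s^2 + 4s - 5: two numbers with sum -4 and product -5 are 1 and -5, so s^2 + 4s - 5 = (s - 1)(s + 5).
Hence p(s) = (s - 1) (s + 5), with roots -5, 1.
At least one eigenvalue has non-negative real part, so the system is not asymptotically stable.

-5, 1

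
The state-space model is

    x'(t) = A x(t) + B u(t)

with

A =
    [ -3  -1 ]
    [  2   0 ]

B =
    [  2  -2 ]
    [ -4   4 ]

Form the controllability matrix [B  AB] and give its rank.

AB = [[-2, 2], [4, -4]]
Controllability matrix C = [B  AB] = [[2, -2, -2, 2], [-4, 4, 4, -4]]
Every column of C is a scalar multiple of column 1 = [2, -4] (multipliers 1, -1, -1, 1), so the columns span a one-dimensional space.
C ≠ 0, hence rank(C) = 1.
rank(C) = 1 < n = 2, so the pair (A, B) is not completely controllable.

1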